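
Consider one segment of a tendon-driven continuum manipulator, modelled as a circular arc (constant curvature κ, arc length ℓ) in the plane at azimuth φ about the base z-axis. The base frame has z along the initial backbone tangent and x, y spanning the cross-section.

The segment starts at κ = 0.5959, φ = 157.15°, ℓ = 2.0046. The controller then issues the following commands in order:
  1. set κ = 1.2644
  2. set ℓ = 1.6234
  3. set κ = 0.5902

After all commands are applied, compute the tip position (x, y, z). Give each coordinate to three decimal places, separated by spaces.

initial: κ=0.5959, φ=157.15°, ℓ=2.0046
cmd 1: set κ=1.2644 → (κ,φ,ℓ)=(1.2644,157.15°,2.0046) → tip=(-1.3275,0.5594,0.4511)
cmd 2: set ℓ=1.6234 → (κ,φ,ℓ)=(1.2644,157.15°,1.6234) → tip=(-1.0666,0.4494,0.7008)
cmd 3: set κ=0.5902 → (κ,φ,ℓ)=(0.5902,157.15°,1.6234) → tip=(-0.6635,0.2796,1.3862)

-0.664 0.280 1.386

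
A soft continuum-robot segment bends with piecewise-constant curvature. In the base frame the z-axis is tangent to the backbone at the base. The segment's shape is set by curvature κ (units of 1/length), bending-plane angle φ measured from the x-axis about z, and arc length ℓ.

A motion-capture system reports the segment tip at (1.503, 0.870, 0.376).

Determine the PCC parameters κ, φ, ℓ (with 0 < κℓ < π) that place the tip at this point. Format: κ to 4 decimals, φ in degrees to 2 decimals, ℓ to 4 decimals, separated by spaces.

ρ = √(x²+y²) = √(1.503² + 0.870²) = 1.73664
φ = atan2(y, x) mod 360° = atan2(0.870, 1.503) = 30.0641°
|p|² = ρ² + z² = 1.73664² + 0.376² = 3.15728
κ = 2ρ / |p|² = 2×1.73664 / 3.15728 = 1.10008
θ = 2·atan2(ρ, z) = 2·atan2(1.73664, 0.376) = 2.71515 rad
ℓ = θ/κ = 2.71515/1.10008 = 2.46814

1.1001 30.06 2.4681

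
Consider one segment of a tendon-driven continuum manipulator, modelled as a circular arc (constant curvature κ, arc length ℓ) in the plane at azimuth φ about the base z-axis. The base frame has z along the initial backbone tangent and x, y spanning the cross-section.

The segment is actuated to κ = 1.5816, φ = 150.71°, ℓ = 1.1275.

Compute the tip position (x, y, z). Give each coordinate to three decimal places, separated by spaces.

-0.668 0.375 0.618

θ = κ·ℓ = 1.5816 × 1.1275 = 1.78325 rad
ρ = (1 − cos θ)/κ = (1 − -0.21086)/1.5816 = 0.76559
z = sin θ / κ = 0.97752/1.5816 = 0.61805
x = ρ cos φ = 0.76559 × cos(150.71°) = -0.66772
y = ρ sin φ = 0.76559 × sin(150.71°) = 0.37455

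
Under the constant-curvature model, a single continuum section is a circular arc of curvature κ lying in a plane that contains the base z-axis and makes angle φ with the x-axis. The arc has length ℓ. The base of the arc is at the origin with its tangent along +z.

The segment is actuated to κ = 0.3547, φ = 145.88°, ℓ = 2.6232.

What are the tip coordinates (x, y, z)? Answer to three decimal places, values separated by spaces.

θ = κ·ℓ = 0.3547 × 2.6232 = 0.93045 rad
ρ = (1 − cos θ)/κ = (1 − 0.59747)/0.3547 = 1.13484
z = sin θ / κ = 0.80189/0.3547 = 2.26075
x = ρ cos φ = 1.13484 × cos(145.88°) = -0.93949
y = ρ sin φ = 1.13484 × sin(145.88°) = 0.63656

-0.939 0.637 2.261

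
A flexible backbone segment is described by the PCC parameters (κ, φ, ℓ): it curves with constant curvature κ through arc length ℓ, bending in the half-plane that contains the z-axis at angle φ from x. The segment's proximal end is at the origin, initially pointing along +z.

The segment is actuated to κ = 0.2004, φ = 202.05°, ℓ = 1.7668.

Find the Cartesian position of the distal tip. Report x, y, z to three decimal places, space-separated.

θ = κ·ℓ = 0.2004 × 1.7668 = 0.35407 rad
ρ = (1 − cos θ)/κ = (1 − 0.93797)/0.2004 = 0.30953
z = sin θ / κ = 0.34672/0.2004 = 1.73012
x = ρ cos φ = 0.30953 × cos(202.05°) = -0.28689
y = ρ sin φ = 0.30953 × sin(202.05°) = -0.11620

-0.287 -0.116 1.730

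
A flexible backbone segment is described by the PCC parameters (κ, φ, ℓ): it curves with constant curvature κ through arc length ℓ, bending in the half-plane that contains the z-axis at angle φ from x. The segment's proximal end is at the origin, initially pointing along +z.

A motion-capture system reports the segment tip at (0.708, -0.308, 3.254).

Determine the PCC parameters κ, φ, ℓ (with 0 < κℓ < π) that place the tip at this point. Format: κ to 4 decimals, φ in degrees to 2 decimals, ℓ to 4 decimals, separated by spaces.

ρ = √(x²+y²) = √(0.708² + -0.308²) = 0.77209
φ = atan2(y, x) mod 360° = atan2(-0.308, 0.708) = 336.4896°
|p|² = ρ² + z² = 0.77209² + 3.254² = 11.18464
κ = 2ρ / |p|² = 2×0.77209 / 11.18464 = 0.13806
θ = 2·atan2(ρ, z) = 2·atan2(0.77209, 3.254) = 0.46593 rad
ℓ = θ/κ = 0.46593/0.13806 = 3.37479

0.1381 336.49 3.3748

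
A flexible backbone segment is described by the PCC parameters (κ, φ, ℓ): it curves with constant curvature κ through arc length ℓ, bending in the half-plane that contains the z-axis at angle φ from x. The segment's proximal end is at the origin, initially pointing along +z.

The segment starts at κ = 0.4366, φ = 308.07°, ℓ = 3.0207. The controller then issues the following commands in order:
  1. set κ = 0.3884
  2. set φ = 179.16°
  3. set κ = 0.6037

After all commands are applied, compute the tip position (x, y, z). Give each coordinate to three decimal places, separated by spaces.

initial: κ=0.4366, φ=308.07°, ℓ=3.0207
cmd 1: set κ=0.3884 → (κ,φ,ℓ)=(0.3884,308.07°,3.0207) → tip=(0.9729,-1.2422,2.3739)
cmd 2: set φ=179.16° → (κ,φ,ℓ)=(0.3884,179.16°,3.0207) → tip=(-1.5777,0.0231,2.3739)
cmd 3: set κ=0.6037 → (κ,φ,ℓ)=(0.6037,179.16°,3.0207) → tip=(-2.0705,0.0304,1.6038)

-2.071 0.030 1.604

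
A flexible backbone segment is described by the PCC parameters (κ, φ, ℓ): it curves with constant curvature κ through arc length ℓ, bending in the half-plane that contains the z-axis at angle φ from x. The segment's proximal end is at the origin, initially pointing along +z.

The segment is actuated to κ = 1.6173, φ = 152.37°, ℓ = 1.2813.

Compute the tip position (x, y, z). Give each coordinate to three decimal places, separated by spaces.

θ = κ·ℓ = 1.6173 × 1.2813 = 2.07225 rad
ρ = (1 − cos θ)/κ = (1 − -0.48070)/1.6173 = 0.91554
z = sin θ / κ = 0.87689/1.6173 = 0.54219
x = ρ cos φ = 0.91554 × cos(152.37°) = -0.81113
y = ρ sin φ = 0.91554 × sin(152.37°) = 0.42459

-0.811 0.425 0.542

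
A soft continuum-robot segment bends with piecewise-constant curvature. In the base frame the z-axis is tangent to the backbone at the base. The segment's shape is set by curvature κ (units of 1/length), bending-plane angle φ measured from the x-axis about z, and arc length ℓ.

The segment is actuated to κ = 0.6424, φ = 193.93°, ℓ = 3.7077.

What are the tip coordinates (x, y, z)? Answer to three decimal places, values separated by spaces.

θ = κ·ℓ = 0.6424 × 3.7077 = 2.38183 rad
ρ = (1 − cos θ)/κ = (1 − -0.72500)/0.6424 = 2.68524
z = sin θ / κ = 0.68875/0.6424 = 1.07215
x = ρ cos φ = 2.68524 × cos(193.93°) = -2.60627
y = ρ sin φ = 2.68524 × sin(193.93°) = -0.64643

-2.606 -0.646 1.072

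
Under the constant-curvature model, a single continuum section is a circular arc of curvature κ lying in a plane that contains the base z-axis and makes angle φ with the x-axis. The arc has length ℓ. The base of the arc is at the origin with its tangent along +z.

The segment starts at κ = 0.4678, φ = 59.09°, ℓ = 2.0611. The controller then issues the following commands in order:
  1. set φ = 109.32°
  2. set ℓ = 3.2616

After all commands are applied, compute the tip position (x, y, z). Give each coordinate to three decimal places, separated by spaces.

-0.675 1.926 2.135

initial: κ=0.4678, φ=59.09°, ℓ=2.0611
cmd 1: set φ=109.32° → (κ,φ,ℓ)=(0.4678,109.32°,2.0611) → tip=(-0.3040,0.8673,1.7563)
cmd 2: set ℓ=3.2616 → (κ,φ,ℓ)=(0.4678,109.32°,3.2616) → tip=(-0.6754,1.9265,2.1355)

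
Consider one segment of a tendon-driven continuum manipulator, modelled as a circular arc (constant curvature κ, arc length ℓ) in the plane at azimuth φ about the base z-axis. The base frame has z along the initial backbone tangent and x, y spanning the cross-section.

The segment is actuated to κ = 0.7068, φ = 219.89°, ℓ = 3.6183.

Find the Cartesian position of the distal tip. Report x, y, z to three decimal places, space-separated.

-1.991 -1.664 0.780

θ = κ·ℓ = 0.7068 × 3.6183 = 2.55741 rad
ρ = (1 − cos θ)/κ = (1 − -0.83417)/0.7068 = 2.59503
z = sin θ / κ = 0.55151/0.7068 = 0.78030
x = ρ cos φ = 2.59503 × cos(219.89°) = -1.99111
y = ρ sin φ = 2.59503 × sin(219.89°) = -1.66423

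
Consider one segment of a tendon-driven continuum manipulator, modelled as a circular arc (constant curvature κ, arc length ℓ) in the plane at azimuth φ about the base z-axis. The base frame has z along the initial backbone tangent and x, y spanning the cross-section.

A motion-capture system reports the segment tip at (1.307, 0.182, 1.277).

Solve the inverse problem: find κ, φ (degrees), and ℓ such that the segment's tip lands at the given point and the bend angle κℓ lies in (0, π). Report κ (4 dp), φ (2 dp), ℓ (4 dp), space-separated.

ρ = √(x²+y²) = √(1.307² + 0.182²) = 1.31961
φ = atan2(y, x) mod 360° = atan2(0.182, 1.307) = 7.9275°
|p|² = ρ² + z² = 1.31961² + 1.277² = 3.37210
κ = 2ρ / |p|² = 2×1.31961 / 3.37210 = 0.78266
θ = 2·atan2(ρ, z) = 2·atan2(1.31961, 1.277) = 1.60361 rad
ℓ = θ/κ = 1.60361/0.78266 = 2.04892

0.7827 7.93 2.0489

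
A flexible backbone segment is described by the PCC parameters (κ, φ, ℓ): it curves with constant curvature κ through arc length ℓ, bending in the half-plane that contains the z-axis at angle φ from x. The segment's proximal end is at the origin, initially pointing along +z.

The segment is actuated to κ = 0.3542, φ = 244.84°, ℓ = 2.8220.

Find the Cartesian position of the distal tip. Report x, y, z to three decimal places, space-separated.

-0.551 -1.174 2.375

θ = κ·ℓ = 0.3542 × 2.8220 = 0.99955 rad
ρ = (1 − cos θ)/κ = (1 − 0.54068)/0.3542 = 1.29678
z = sin θ / κ = 0.84123/0.3542 = 2.37501
x = ρ cos φ = 1.29678 × cos(244.84°) = -0.55132
y = ρ sin φ = 1.29678 × sin(244.84°) = -1.17375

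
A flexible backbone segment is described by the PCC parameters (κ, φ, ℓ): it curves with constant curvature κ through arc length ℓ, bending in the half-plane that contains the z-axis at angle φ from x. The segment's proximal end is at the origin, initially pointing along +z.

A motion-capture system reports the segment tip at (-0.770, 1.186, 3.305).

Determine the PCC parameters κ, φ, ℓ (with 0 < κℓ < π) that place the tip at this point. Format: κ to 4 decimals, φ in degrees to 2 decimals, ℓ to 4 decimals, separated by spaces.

ρ = √(x²+y²) = √(-0.770² + 1.186²) = 1.41404
φ = atan2(y, x) mod 360° = atan2(1.186, -0.770) = 122.9933°
|p|² = ρ² + z² = 1.41404² + 3.305² = 12.92252
κ = 2ρ / |p|² = 2×1.41404 / 12.92252 = 0.21885
θ = 2·atan2(ρ, z) = 2·atan2(1.41404, 3.305) = 0.80856 rad
ℓ = θ/κ = 0.80856/0.21885 = 3.69461

0.2188 122.99 3.6946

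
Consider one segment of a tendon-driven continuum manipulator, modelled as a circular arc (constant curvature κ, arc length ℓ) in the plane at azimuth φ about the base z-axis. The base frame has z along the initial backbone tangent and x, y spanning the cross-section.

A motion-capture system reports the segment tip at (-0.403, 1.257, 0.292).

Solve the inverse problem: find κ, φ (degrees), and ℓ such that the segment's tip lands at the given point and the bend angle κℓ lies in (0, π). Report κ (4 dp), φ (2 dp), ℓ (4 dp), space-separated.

ρ = √(x²+y²) = √(-0.403² + 1.257²) = 1.32002
φ = atan2(y, x) mod 360° = atan2(1.257, -0.403) = 107.7761°
|p|² = ρ² + z² = 1.32002² + 0.292² = 1.82772
κ = 2ρ / |p|² = 2×1.32002 / 1.82772 = 1.44445
θ = 2·atan2(ρ, z) = 2·atan2(1.32002, 0.292) = 2.70619 rad
ℓ = θ/κ = 2.70619/1.44445 = 1.87351

1.4444 107.78 1.8735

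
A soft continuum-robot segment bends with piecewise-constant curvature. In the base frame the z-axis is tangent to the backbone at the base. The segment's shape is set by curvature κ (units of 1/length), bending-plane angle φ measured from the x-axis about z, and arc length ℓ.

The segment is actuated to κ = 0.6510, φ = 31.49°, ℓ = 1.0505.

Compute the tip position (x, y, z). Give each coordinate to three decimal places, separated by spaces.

θ = κ·ℓ = 0.6510 × 1.0505 = 0.68388 rad
ρ = (1 − cos θ)/κ = (1 − 0.77513)/0.6510 = 0.34542
z = sin θ / κ = 0.63180/0.6510 = 0.97051
x = ρ cos φ = 0.34542 × cos(31.49°) = 0.29455
y = ρ sin φ = 0.34542 × sin(31.49°) = 0.18043

0.295 0.180 0.971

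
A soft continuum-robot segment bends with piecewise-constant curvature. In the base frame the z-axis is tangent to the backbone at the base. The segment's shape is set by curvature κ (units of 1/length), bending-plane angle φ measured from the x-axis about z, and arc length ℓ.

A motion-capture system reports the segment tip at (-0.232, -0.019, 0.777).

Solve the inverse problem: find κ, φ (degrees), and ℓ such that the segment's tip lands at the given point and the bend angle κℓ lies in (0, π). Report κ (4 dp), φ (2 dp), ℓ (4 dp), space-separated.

ρ = √(x²+y²) = √(-0.232² + -0.019²) = 0.23278
φ = atan2(y, x) mod 360° = atan2(-0.019, -0.232) = 184.6819°
|p|² = ρ² + z² = 0.23278² + 0.777² = 0.65791
κ = 2ρ / |p|² = 2×0.23278 / 0.65791 = 0.70762
θ = 2·atan2(ρ, z) = 2·atan2(0.23278, 0.777) = 0.58215 rad
ℓ = θ/κ = 0.58215/0.70762 = 0.82269

0.7076 184.68 0.8227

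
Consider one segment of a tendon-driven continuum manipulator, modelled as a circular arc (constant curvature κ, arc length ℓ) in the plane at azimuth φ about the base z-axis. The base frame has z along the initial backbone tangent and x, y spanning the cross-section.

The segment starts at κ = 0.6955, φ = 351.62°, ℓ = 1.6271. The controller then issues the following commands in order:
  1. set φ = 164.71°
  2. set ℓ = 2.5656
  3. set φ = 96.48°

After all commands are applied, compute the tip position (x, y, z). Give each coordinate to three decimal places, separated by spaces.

initial: κ=0.6955, φ=351.62°, ℓ=1.6271
cmd 1: set φ=164.71° → (κ,φ,ℓ)=(0.6955,164.71°,1.6271) → tip=(-0.7972,0.2180,1.3014)
cmd 2: set ℓ=2.5656 → (κ,φ,ℓ)=(0.6955,164.71°,2.5656) → tip=(-1.6809,0.4595,1.4051)
cmd 3: set φ=96.48° → (κ,φ,ℓ)=(0.6955,96.48°,2.5656) → tip=(-0.1967,1.7314,1.4051)

-0.197 1.731 1.405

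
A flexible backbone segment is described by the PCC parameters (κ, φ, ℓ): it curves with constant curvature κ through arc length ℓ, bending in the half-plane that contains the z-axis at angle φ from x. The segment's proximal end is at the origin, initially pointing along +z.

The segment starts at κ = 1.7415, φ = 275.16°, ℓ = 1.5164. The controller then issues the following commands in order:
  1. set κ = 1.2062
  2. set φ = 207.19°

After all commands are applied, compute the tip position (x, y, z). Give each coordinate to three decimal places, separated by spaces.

initial: κ=1.7415, φ=275.16°, ℓ=1.5164
cmd 1: set κ=1.2062 → (κ,φ,ℓ)=(1.2062,275.16°,1.5164) → tip=(0.0936,-1.0366,0.8015)
cmd 2: set φ=207.19° → (κ,φ,ℓ)=(1.2062,207.19°,1.5164) → tip=(-0.9258,-0.4756,0.8015)

-0.926 -0.476 0.802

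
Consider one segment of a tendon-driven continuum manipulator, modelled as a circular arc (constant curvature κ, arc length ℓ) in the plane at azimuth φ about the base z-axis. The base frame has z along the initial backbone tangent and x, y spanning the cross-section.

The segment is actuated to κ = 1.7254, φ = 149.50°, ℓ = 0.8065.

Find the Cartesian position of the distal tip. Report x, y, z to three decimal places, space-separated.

θ = κ·ℓ = 1.7254 × 0.8065 = 1.39154 rad
ρ = (1 − cos θ)/κ = (1 − 0.17830)/1.7254 = 0.47624
z = sin θ / κ = 0.98398/1.7254 = 0.57029
x = ρ cos φ = 0.47624 × cos(149.50°) = -0.41034
y = ρ sin φ = 0.47624 × sin(149.50°) = 0.24171

-0.410 0.242 0.570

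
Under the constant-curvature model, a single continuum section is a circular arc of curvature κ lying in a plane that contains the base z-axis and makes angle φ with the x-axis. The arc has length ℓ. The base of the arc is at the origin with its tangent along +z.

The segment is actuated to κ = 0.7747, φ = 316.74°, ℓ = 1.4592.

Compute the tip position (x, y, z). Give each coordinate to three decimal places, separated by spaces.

0.539 -0.508 1.168

θ = κ·ℓ = 0.7747 × 1.4592 = 1.13044 rad
ρ = (1 − cos θ)/κ = (1 − 0.42626)/0.7747 = 0.74060
z = sin θ / κ = 0.90460/0.7747 = 1.16768
x = ρ cos φ = 0.74060 × cos(316.74°) = 0.53934
y = ρ sin φ = 0.74060 × sin(316.74°) = -0.50754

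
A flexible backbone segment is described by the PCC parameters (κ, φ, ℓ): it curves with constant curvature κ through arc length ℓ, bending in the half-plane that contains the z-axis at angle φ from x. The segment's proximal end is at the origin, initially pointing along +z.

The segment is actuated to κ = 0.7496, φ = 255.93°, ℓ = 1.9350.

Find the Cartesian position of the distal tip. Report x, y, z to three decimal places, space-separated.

-0.285 -1.139 1.324

θ = κ·ℓ = 0.7496 × 1.9350 = 1.45048 rad
ρ = (1 − cos θ)/κ = (1 − 0.12003)/0.7496 = 1.17392
z = sin θ / κ = 0.99277/0.7496 = 1.32440
x = ρ cos φ = 1.17392 × cos(255.93°) = -0.28539
y = ρ sin φ = 1.17392 × sin(255.93°) = -1.13870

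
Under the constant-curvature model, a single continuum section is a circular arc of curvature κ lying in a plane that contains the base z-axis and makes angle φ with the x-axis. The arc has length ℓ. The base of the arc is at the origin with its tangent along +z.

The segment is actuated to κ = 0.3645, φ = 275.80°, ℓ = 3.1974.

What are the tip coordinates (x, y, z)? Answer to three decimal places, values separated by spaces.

0.168 -1.653 2.521

θ = κ·ℓ = 0.3645 × 3.1974 = 1.16545 rad
ρ = (1 − cos θ)/κ = (1 − 0.39433)/0.3645 = 1.66163
z = sin θ / κ = 0.91897/0.3645 = 2.52117
x = ρ cos φ = 1.66163 × cos(275.80°) = 0.16792
y = ρ sin φ = 1.66163 × sin(275.80°) = -1.65313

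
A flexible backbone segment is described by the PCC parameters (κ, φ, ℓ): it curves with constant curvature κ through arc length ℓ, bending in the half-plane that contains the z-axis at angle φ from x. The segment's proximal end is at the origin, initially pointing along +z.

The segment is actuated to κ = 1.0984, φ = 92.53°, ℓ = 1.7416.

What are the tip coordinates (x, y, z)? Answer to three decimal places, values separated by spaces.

θ = κ·ℓ = 1.0984 × 1.7416 = 1.91297 rad
ρ = (1 − cos θ)/κ = (1 − -0.33554)/1.0984 = 1.21589
z = sin θ / κ = 0.94203/1.0984 = 0.85764
x = ρ cos φ = 1.21589 × cos(92.53°) = -0.05367
y = ρ sin φ = 1.21589 × sin(92.53°) = 1.21471

-0.054 1.215 0.858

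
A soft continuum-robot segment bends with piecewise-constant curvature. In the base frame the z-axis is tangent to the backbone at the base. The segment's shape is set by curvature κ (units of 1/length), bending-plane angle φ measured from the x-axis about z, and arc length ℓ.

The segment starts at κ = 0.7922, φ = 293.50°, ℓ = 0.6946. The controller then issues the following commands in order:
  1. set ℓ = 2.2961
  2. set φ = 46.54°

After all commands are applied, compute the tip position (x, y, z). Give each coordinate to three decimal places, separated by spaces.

1.082 1.141 1.224

initial: κ=0.7922, φ=293.50°, ℓ=0.6946
cmd 1: set ℓ=2.2961 → (κ,φ,ℓ)=(0.7922,293.50°,2.2961) → tip=(0.6270,-1.4420,1.2236)
cmd 2: set φ=46.54° → (κ,φ,ℓ)=(0.7922,46.54°,2.2961) → tip=(1.0816,1.1413,1.2236)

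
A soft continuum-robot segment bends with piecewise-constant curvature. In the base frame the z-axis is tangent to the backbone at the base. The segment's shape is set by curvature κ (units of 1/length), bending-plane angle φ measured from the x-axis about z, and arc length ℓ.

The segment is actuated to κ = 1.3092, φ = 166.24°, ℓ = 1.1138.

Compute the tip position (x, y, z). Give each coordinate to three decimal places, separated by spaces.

-0.659 0.161 0.759

θ = κ·ℓ = 1.3092 × 1.1138 = 1.45819 rad
ρ = (1 − cos θ)/κ = (1 − 0.11237)/1.3092 = 0.67799
z = sin θ / κ = 0.99367/1.3092 = 0.75899
x = ρ cos φ = 0.67799 × cos(166.24°) = -0.65854
y = ρ sin φ = 0.67799 × sin(166.24°) = 0.16126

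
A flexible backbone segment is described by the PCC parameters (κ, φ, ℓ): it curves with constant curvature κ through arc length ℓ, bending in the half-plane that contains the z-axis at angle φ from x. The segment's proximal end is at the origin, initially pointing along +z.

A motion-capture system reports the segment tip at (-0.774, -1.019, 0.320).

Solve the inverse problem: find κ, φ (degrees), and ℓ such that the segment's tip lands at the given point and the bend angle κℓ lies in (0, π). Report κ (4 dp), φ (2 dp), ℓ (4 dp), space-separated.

ρ = √(x²+y²) = √(-0.774² + -1.019²) = 1.27962
φ = atan2(y, x) mod 360° = atan2(-1.019, -0.774) = 232.7809°
|p|² = ρ² + z² = 1.27962² + 0.320² = 1.73984
κ = 2ρ / |p|² = 2×1.27962 / 1.73984 = 1.47097
θ = 2·atan2(ρ, z) = 2·atan2(1.27962, 0.320) = 2.65150 rad
ℓ = θ/κ = 2.65150/1.47097 = 1.80255

1.4710 232.78 1.8026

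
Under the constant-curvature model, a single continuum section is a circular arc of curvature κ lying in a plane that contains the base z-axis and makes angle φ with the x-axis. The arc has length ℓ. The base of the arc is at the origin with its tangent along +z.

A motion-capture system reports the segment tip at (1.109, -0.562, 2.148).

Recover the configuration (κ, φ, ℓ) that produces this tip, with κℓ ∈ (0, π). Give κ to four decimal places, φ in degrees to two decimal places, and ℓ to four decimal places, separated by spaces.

ρ = √(x²+y²) = √(1.109² + -0.562²) = 1.24327
φ = atan2(y, x) mod 360° = atan2(-0.562, 1.109) = 333.1258°
|p|² = ρ² + z² = 1.24327² + 2.148² = 6.15963
κ = 2ρ / |p|² = 2×1.24327 / 6.15963 = 0.40368
θ = 2·atan2(ρ, z) = 2·atan2(1.24327, 2.148) = 1.04938 rad
ℓ = θ/κ = 1.04938/0.40368 = 2.59950

0.4037 333.13 2.5995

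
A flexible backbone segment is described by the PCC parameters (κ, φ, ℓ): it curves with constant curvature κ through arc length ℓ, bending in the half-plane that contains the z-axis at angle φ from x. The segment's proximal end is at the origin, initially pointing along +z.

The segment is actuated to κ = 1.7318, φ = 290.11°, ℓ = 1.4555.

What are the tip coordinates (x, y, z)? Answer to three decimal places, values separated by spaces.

0.360 -0.983 0.336

θ = κ·ℓ = 1.7318 × 1.4555 = 2.52063 rad
ρ = (1 − cos θ)/κ = (1 − -0.81332)/1.7318 = 1.04707
z = sin θ / κ = 0.58181/1.7318 = 0.33596
x = ρ cos φ = 1.04707 × cos(290.11°) = 0.36001
y = ρ sin φ = 1.04707 × sin(290.11°) = -0.98324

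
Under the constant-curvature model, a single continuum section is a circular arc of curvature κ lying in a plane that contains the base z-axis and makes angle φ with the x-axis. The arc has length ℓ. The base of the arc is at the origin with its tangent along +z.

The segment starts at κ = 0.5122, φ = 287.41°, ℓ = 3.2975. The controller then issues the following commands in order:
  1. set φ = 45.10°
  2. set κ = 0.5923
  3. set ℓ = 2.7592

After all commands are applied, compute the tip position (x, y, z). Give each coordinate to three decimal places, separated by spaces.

1.267 1.272 1.685

initial: κ=0.5122, φ=287.41°, ℓ=3.2975
cmd 1: set φ=45.10° → (κ,φ,ℓ)=(0.5122,45.10°,3.2975) → tip=(1.5406,1.5460,1.9387)
cmd 2: set κ=0.5923 → (κ,φ,ℓ)=(0.5923,45.10°,3.2975) → tip=(1.6363,1.6421,1.5664)
cmd 3: set ℓ=2.7592 → (κ,φ,ℓ)=(0.5923,45.10°,2.7592) → tip=(1.2673,1.2718,1.6849)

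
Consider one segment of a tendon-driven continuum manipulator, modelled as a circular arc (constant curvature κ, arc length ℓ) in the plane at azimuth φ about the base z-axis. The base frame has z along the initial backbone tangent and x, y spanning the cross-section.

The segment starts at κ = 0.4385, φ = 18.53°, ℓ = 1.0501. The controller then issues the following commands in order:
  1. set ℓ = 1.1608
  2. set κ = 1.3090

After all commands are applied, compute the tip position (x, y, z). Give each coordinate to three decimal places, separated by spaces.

0.687 0.230 0.763

initial: κ=0.4385, φ=18.53°, ℓ=1.0501
cmd 1: set ℓ=1.1608 → (κ,φ,ℓ)=(0.4385,18.53°,1.1608) → tip=(0.2741,0.0919,1.1113)
cmd 2: set κ=1.3090 → (κ,φ,ℓ)=(1.3090,18.53°,1.1608) → tip=(0.6872,0.2303,0.7629)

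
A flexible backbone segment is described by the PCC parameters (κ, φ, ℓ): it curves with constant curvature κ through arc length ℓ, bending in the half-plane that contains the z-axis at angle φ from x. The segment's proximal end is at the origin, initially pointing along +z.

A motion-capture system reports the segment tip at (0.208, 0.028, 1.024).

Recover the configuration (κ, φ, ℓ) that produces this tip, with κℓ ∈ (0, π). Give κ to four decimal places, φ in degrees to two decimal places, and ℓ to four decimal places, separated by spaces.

ρ = √(x²+y²) = √(0.208² + 0.028²) = 0.20988
φ = atan2(y, x) mod 360° = atan2(0.028, 0.208) = 7.6668°
|p|² = ρ² + z² = 0.20988² + 1.024² = 1.09262
κ = 2ρ / |p|² = 2×0.20988 / 1.09262 = 0.38417
θ = 2·atan2(ρ, z) = 2·atan2(0.20988, 1.024) = 0.40432 rad
ℓ = θ/κ = 0.40432/0.38417 = 1.05244

0.3842 7.67 1.0524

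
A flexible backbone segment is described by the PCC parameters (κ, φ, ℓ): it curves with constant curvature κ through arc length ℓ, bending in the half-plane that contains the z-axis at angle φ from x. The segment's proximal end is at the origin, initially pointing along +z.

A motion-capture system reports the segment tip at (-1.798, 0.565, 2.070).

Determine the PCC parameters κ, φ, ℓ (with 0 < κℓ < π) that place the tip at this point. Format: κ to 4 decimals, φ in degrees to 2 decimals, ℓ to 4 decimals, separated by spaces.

ρ = √(x²+y²) = √(-1.798² + 0.565²) = 1.88468
φ = atan2(y, x) mod 360° = atan2(0.565, -1.798) = 162.5553°
|p|² = ρ² + z² = 1.88468² + 2.070² = 7.83693
κ = 2ρ / |p|² = 2×1.88468 / 7.83693 = 0.48097
θ = 2·atan2(ρ, z) = 2·atan2(1.88468, 2.070) = 1.47714 rad
ℓ = θ/κ = 1.47714/0.48097 = 3.07115

0.4810 162.56 3.0711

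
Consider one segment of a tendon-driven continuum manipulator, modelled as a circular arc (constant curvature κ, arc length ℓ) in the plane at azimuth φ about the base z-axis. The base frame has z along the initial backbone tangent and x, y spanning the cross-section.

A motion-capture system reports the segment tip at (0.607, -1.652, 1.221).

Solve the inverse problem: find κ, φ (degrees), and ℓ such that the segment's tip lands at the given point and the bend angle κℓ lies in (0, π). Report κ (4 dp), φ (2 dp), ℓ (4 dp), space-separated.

0.7671 290.18 2.5139

ρ = √(x²+y²) = √(0.607² + -1.652²) = 1.75999
φ = atan2(y, x) mod 360° = atan2(-1.652, 0.607) = 290.1750°
|p|² = ρ² + z² = 1.75999² + 1.221² = 4.58839
κ = 2ρ / |p|² = 2×1.75999 / 4.58839 = 0.76715
θ = 2·atan2(ρ, z) = 2·atan2(1.75999, 1.221) = 1.92855 rad
ℓ = θ/κ = 1.92855/0.76715 = 2.51392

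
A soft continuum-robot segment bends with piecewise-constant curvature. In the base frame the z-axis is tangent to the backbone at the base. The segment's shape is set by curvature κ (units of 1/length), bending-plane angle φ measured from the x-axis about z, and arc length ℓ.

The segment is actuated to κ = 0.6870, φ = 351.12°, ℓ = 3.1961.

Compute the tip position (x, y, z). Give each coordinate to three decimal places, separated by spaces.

2.280 -0.356 1.181

θ = κ·ℓ = 0.6870 × 3.1961 = 2.19572 rad
ρ = (1 − cos θ)/κ = (1 − -0.58504)/0.6870 = 2.30718
z = sin θ / κ = 0.81101/0.6870 = 1.18051
x = ρ cos φ = 2.30718 × cos(351.12°) = 2.27953
y = ρ sin φ = 2.30718 × sin(351.12°) = -0.35615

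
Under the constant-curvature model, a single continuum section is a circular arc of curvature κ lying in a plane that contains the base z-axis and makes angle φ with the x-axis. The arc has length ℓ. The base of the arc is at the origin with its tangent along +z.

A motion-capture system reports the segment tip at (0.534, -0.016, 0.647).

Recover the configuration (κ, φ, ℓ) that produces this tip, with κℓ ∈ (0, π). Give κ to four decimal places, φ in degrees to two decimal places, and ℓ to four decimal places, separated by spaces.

1.5177 358.28 0.9096

ρ = √(x²+y²) = √(0.534² + -0.016²) = 0.53424
φ = atan2(y, x) mod 360° = atan2(-0.016, 0.534) = 358.2838°
|p|² = ρ² + z² = 0.53424² + 0.647² = 0.70402
κ = 2ρ / |p|² = 2×0.53424 / 0.70402 = 1.51768
θ = 2·atan2(ρ, z) = 2·atan2(0.53424, 0.647) = 1.38045 rad
ℓ = θ/κ = 1.38045/1.51768 = 0.90958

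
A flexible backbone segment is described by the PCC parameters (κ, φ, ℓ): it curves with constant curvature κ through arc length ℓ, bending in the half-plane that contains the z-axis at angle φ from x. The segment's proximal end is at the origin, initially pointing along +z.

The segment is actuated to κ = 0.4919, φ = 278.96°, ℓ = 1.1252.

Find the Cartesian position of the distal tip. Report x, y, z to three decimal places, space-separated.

0.047 -0.300 1.069

θ = κ·ℓ = 0.4919 × 1.1252 = 0.55349 rad
ρ = (1 − cos θ)/κ = (1 − 0.85070)/0.4919 = 0.30352
z = sin θ / κ = 0.52566/0.4919 = 1.06862
x = ρ cos φ = 0.30352 × cos(278.96°) = 0.04727
y = ρ sin φ = 0.30352 × sin(278.96°) = -0.29982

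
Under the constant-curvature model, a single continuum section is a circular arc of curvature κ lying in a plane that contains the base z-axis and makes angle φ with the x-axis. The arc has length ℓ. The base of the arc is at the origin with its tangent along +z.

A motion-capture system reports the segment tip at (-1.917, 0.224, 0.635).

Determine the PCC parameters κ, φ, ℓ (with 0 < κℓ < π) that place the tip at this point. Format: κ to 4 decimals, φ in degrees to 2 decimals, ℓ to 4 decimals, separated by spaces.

ρ = √(x²+y²) = √(-1.917² + 0.224²) = 1.93004
φ = atan2(y, x) mod 360° = atan2(0.224, -1.917) = 173.3353°
|p|² = ρ² + z² = 1.93004² + 0.635² = 4.12829
κ = 2ρ / |p|² = 2×1.93004 / 4.12829 = 0.93503
θ = 2·atan2(ρ, z) = 2·atan2(1.93004, 0.635) = 2.50589 rad
ℓ = θ/κ = 2.50589/0.93503 = 2.68000

0.9350 173.34 2.6800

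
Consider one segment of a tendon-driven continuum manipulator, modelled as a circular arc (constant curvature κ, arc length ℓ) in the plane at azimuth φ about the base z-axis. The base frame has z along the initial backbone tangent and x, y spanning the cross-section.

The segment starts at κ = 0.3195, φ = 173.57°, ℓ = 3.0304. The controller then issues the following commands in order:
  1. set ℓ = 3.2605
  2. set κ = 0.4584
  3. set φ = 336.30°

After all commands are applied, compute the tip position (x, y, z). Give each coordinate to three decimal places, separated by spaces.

initial: κ=0.3195, φ=173.57°, ℓ=3.0304
cmd 1: set ℓ=3.2605 → (κ,φ,ℓ)=(0.3195,173.57°,3.2605) → tip=(-1.5404,0.1736,2.7020)
cmd 2: set κ=0.4584 → (κ,φ,ℓ)=(0.4584,173.57°,3.2605) → tip=(-2.0028,0.2257,2.1752)
cmd 3: set φ=336.30° → (κ,φ,ℓ)=(0.4584,336.30°,3.2605) → tip=(1.8455,-0.8101,2.1752)

1.845 -0.810 2.175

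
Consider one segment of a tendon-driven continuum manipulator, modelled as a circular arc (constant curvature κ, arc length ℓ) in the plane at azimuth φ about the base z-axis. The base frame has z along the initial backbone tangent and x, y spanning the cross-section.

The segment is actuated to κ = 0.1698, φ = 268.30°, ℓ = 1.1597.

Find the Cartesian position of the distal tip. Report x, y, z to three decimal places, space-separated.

θ = κ·ℓ = 0.1698 × 1.1597 = 0.19692 rad
ρ = (1 − cos θ)/κ = (1 − 0.98067)/0.1698 = 0.11381
z = sin θ / κ = 0.19565/0.1698 = 1.15222
x = ρ cos φ = 0.11381 × cos(268.30°) = -0.00338
y = ρ sin φ = 0.11381 × sin(268.30°) = -0.11376

-0.003 -0.114 1.152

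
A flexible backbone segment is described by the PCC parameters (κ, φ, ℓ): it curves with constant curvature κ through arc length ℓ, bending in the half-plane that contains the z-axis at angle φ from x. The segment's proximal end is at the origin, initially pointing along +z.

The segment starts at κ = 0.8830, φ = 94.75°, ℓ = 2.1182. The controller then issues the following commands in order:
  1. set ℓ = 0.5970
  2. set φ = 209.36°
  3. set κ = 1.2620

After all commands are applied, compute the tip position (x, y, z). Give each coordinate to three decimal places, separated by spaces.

initial: κ=0.8830, φ=94.75°, ℓ=2.1182
cmd 1: set ℓ=0.5970 → (κ,φ,ℓ)=(0.8830,94.75°,0.5970) → tip=(-0.0127,0.1532,0.5697)
cmd 2: set φ=209.36° → (κ,φ,ℓ)=(0.8830,209.36°,0.5970) → tip=(-0.1340,-0.0754,0.5697)
cmd 3: set κ=1.2620 → (κ,φ,ℓ)=(1.2620,209.36°,0.5970) → tip=(-0.1869,-0.1051,0.5421)

-0.187 -0.105 0.542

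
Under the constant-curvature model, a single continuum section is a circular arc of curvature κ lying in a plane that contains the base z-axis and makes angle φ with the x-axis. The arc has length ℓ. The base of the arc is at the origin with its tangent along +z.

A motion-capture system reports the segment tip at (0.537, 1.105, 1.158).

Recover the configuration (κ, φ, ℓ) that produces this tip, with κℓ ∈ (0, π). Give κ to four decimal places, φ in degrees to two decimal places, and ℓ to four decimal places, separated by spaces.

ρ = √(x²+y²) = √(0.537² + 1.105²) = 1.22857
φ = atan2(y, x) mod 360° = atan2(1.105, 0.537) = 64.0815°
|p|² = ρ² + z² = 1.22857² + 1.158² = 2.85036
κ = 2ρ / |p|² = 2×1.22857 / 2.85036 = 0.86205
θ = 2·atan2(ρ, z) = 2·atan2(1.22857, 1.158) = 1.62992 rad
ℓ = θ/κ = 1.62992/0.86205 = 1.89075

0.8620 64.08 1.8908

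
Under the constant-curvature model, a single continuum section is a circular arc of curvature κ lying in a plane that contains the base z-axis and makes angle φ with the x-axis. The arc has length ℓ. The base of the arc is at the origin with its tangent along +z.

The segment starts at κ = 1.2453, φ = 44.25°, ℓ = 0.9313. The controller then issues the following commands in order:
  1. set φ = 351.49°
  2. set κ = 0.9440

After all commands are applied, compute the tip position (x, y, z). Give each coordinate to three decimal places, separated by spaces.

initial: κ=1.2453, φ=44.25°, ℓ=0.9313
cmd 1: set φ=351.49° → (κ,φ,ℓ)=(1.2453,351.49°,0.9313) → tip=(0.4768,-0.0714,0.7361)
cmd 2: set κ=0.9440 → (κ,φ,ℓ)=(0.9440,351.49°,0.9313) → tip=(0.3795,-0.0568,0.8159)

0.379 -0.057 0.816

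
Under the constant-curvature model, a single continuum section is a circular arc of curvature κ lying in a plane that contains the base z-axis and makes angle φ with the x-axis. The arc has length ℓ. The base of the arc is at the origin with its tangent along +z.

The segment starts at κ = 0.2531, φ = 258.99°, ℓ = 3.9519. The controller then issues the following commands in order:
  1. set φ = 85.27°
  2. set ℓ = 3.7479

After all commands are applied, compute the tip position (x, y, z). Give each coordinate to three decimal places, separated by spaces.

initial: κ=0.2531, φ=258.99°, ℓ=3.9519
cmd 1: set φ=85.27° → (κ,φ,ℓ)=(0.2531,85.27°,3.9519) → tip=(0.1498,1.8108,3.3251)
cmd 2: set ℓ=3.7479 → (κ,φ,ℓ)=(0.2531,85.27°,3.7479) → tip=(0.1359,1.6426,3.2106)

0.136 1.643 3.211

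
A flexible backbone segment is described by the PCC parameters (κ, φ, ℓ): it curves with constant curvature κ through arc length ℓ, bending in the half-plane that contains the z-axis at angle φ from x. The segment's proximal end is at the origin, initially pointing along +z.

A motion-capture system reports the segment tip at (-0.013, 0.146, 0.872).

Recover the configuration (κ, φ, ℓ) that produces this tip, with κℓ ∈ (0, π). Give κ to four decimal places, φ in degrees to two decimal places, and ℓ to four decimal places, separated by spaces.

0.3749 95.09 0.8883

ρ = √(x²+y²) = √(-0.013² + 0.146²) = 0.14658
φ = atan2(y, x) mod 360° = atan2(0.146, -0.013) = 95.0883°
|p|² = ρ² + z² = 0.14658² + 0.872² = 0.78187
κ = 2ρ / |p|² = 2×0.14658 / 0.78187 = 0.37494
θ = 2·atan2(ρ, z) = 2·atan2(0.14658, 0.872) = 0.33307 rad
ℓ = θ/κ = 0.33307/0.37494 = 0.88833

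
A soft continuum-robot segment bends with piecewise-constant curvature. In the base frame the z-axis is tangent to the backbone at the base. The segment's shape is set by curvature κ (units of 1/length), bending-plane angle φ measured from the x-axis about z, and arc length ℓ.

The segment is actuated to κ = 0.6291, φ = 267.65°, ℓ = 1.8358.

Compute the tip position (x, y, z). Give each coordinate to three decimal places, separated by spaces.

θ = κ·ℓ = 0.6291 × 1.8358 = 1.15490 rad
ρ = (1 − cos θ)/κ = (1 − 0.40401)/0.6291 = 0.94737
z = sin θ / κ = 0.91476/0.6291 = 1.45407
x = ρ cos φ = 0.94737 × cos(267.65°) = -0.03885
y = ρ sin φ = 0.94737 × sin(267.65°) = -0.94658

-0.039 -0.947 1.454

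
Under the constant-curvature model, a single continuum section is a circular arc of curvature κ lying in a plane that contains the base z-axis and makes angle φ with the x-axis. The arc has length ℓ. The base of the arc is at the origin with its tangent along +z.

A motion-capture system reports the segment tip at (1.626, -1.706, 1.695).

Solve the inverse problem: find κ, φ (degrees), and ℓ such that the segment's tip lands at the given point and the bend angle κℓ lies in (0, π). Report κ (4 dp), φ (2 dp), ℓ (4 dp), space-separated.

0.5593 313.62 3.3874

ρ = √(x²+y²) = √(1.626² + -1.706²) = 2.35676
φ = atan2(y, x) mod 360° = atan2(-1.706, 1.626) = 313.6246°
|p|² = ρ² + z² = 2.35676² + 1.695² = 8.42734
κ = 2ρ / |p|² = 2×2.35676 / 8.42734 = 0.55931
θ = 2·atan2(ρ, z) = 2·atan2(2.35676, 1.695) = 1.89459 rad
ℓ = θ/κ = 1.89459/0.55931 = 3.38735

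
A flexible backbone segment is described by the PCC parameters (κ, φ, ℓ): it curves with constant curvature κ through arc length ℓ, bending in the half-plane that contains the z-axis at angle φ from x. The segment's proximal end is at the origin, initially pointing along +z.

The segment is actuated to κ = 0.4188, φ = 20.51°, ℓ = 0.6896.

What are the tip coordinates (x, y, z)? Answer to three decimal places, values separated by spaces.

θ = κ·ℓ = 0.4188 × 0.6896 = 0.28880 rad
ρ = (1 − cos θ)/κ = (1 − 0.95859)/0.4188 = 0.09889
z = sin θ / κ = 0.28481/0.4188 = 0.68005
x = ρ cos φ = 0.09889 × cos(20.51°) = 0.09262
y = ρ sin φ = 0.09889 × sin(20.51°) = 0.03465

0.093 0.035 0.680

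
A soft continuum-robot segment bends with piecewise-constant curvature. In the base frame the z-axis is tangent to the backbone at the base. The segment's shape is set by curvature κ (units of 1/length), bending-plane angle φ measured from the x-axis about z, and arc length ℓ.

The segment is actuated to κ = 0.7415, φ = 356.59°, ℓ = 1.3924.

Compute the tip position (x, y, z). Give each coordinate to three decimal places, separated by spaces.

0.656 -0.039 1.158

θ = κ·ℓ = 0.7415 × 1.3924 = 1.03246 rad
ρ = (1 − cos θ)/κ = (1 − 0.51270)/0.7415 = 0.65718
z = sin θ / κ = 0.85857/0.7415 = 1.15788
x = ρ cos φ = 0.65718 × cos(356.59°) = 0.65601
y = ρ sin φ = 0.65718 × sin(356.59°) = -0.03909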